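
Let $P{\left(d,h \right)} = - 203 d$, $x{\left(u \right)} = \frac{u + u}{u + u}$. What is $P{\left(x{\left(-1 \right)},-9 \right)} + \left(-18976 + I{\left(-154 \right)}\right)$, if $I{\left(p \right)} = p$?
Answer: $-19333$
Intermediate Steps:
$x{\left(u \right)} = 1$ ($x{\left(u \right)} = \frac{2 u}{2 u} = 2 u \frac{1}{2 u} = 1$)
$P{\left(x{\left(-1 \right)},-9 \right)} + \left(-18976 + I{\left(-154 \right)}\right) = \left(-203\right) 1 - 19130 = -203 - 19130 = -19333$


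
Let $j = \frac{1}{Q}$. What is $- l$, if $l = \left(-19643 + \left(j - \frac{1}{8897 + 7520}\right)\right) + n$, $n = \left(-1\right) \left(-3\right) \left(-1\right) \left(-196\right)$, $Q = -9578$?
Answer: $\frac{2996246831425}{157242026} \approx 19055.0$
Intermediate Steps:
$j = - \frac{1}{9578}$ ($j = \frac{1}{-9578} = - \frac{1}{9578} \approx -0.00010441$)
$n = 588$ ($n = 3 \left(-1\right) \left(-196\right) = \left(-3\right) \left(-196\right) = 588$)
$l = - \frac{2996246831425}{157242026}$ ($l = \left(-19643 - \left(\frac{1}{9578} + \frac{1}{8897 + 7520}\right)\right) + 588 = \left(-19643 - \frac{25995}{157242026}\right) + 588 = - \frac{3088705142713}{157242026} + 588 = - \frac{2996246831425}{157242026} \approx -19055.0$)
$- l = \left(-1\right) \left(- \frac{2996246831425}{157242026}\right) = \frac{2996246831425}{157242026}$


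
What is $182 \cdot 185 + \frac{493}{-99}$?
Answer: $\frac{3332837}{99} \approx 33665.0$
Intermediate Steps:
$182 \cdot 185 + \frac{493}{-99} = 33670 + 493 \left(- \frac{1}{99}\right) = 33670 - \frac{493}{99} = \frac{3332837}{99}$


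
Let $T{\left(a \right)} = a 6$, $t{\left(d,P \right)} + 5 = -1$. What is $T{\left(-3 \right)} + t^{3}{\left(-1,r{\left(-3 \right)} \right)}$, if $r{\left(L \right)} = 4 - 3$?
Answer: $-234$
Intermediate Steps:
$r{\left(L \right)} = 1$
$t{\left(d,P \right)} = -6$ ($t{\left(d,P \right)} = -5 - 1 = -6$)
$T{\left(a \right)} = 6 a$
$T{\left(-3 \right)} + t^{3}{\left(-1,r{\left(-3 \right)} \right)} = 6 \left(-3\right) + \left(-6\right)^{3} = -18 - 216 = -234$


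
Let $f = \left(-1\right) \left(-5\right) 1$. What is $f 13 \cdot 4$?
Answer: $260$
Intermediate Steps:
$f = 5$ ($f = 5 \cdot 1 = 5$)
$f 13 \cdot 4 = 5 \cdot 13 \cdot 4 = 65 \cdot 4 = 260$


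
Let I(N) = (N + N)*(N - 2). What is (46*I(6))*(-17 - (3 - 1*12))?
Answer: -17664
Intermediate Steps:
I(N) = 2*N*(-2 + N) (I(N) = (2*N)*(-2 + N) = 2*N*(-2 + N))
(46*I(6))*(-17 - (3 - 1*12)) = (46*(2*6*(-2 + 6)))*(-17 - (3 - 1*12)) = (46*(2*6*4))*(-17 - (3 - 12)) = (46*48)*(-17 - 1*(-9)) = 2208*(-17 + 9) = 2208*(-8) = -17664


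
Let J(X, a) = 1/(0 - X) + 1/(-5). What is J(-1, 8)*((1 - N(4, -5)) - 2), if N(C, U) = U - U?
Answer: -⅘ ≈ -0.80000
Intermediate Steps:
N(C, U) = 0
J(X, a) = -⅕ - 1/X (J(X, a) = 1/(-X) + 1*(-⅕) = 1*(-1/X) - ⅕ = -1/X - ⅕ = -⅕ - 1/X)
J(-1, 8)*((1 - N(4, -5)) - 2) = ((⅕)*(-5 - 1*(-1))/(-1))*((1 - 1*0) - 2) = ((⅕)*(-1)*(-5 + 1))*((1 + 0) - 2) = ((⅕)*(-1)*(-4))*(1 - 2) = (⅘)*(-1) = -⅘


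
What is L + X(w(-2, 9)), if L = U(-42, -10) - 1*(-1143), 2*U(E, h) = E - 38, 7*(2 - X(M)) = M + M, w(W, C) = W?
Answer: 7739/7 ≈ 1105.6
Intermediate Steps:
X(M) = 2 - 2*M/7 (X(M) = 2 - (M + M)/7 = 2 - 2*M/7)
U(E, h) = -19 + E/2 (U(E, h) = (E - 38)/2 = (-38 + E)/2 = -19 + E/2)
L = 1103 (L = (-19 + (½)*(-42)) - 1*(-1143) = (-19 - 21) + 1143 = -40 + 1143 = 1103)
L + X(w(-2, 9)) = 1103 + (2 - 2/7*(-2)) = 1103 + (2 + 4/7) = 1103 + 18/7 = 7739/7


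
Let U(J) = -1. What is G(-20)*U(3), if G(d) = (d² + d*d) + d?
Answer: -780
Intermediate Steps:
G(d) = d + 2*d² (G(d) = (d² + d²) + d = 2*d² + d = d + 2*d²)
G(-20)*U(3) = -20*(1 + 2*(-20))*(-1) = -20*(1 - 40)*(-1) = -20*(-39)*(-1) = 780*(-1) = -780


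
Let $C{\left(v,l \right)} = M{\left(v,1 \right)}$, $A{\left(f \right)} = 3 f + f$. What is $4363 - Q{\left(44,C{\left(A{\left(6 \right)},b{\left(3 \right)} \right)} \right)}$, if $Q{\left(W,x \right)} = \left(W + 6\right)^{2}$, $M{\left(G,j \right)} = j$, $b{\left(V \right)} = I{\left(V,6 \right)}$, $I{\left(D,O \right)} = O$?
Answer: $1863$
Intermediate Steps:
$b{\left(V \right)} = 6$
$A{\left(f \right)} = 4 f$
$C{\left(v,l \right)} = 1$
$Q{\left(W,x \right)} = \left(6 + W\right)^{2}$
$4363 - Q{\left(44,C{\left(A{\left(6 \right)},b{\left(3 \right)} \right)} \right)} = 4363 - \left(6 + 44\right)^{2} = 4363 - 50^{2} = 4363 - 2500 = 1863$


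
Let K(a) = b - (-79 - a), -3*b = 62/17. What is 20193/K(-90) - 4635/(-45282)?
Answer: -15543487707/9403562 ≈ -1652.9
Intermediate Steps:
b = -62/51 (b = -62/(3*17) = -1/3*62/17 = -62/51 ≈ -1.2157)
K(a) = 3967/51 + a (K(a) = -62/51 - (-79 - a) = -62/51 + (79 + a) = 3967/51 + a)
20193/K(-90) - 4635/(-45282) = 20193/(3967/51 - 90) - 4635/(-45282) = 20193/(-623/51) - 4635*(-1)/45282 = 20193*(-51/623) - 1*(-1545/15094) = -1029843/623 + 1545/15094 = -15543487707/9403562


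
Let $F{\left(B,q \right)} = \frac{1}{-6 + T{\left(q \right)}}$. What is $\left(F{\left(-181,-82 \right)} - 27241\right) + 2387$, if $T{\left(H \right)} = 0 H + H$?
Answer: $- \frac{2187153}{88} \approx -24854.0$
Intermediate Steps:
$T{\left(H \right)} = H$ ($T{\left(H \right)} = 0 + H = H$)
$F{\left(B,q \right)} = \frac{1}{-6 + q}$
$\left(F{\left(-181,-82 \right)} - 27241\right) + 2387 = \left(\frac{1}{-6 - 82} - 27241\right) + 2387 = \left(\frac{1}{-88} - 27241\right) + 2387 = \left(- \frac{1}{88} - 27241\right) + 2387 = - \frac{2397209}{88} + 2387 = - \frac{2187153}{88}$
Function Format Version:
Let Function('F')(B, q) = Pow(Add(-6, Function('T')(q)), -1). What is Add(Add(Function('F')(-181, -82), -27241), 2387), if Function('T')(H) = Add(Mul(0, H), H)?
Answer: Rational(-2187153, 88) ≈ -24854.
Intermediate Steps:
Function('T')(H) = H (Function('T')(H) = Add(0, H) = H)
Function('F')(B, q) = Pow(Add(-6, q), -1)
Add(Add(Function('F')(-181, -82), -27241), 2387) = Add(Add(Pow(Add(-6, -82), -1), -27241), 2387) = Add(Add(Pow(-88, -1), -27241), 2387) = Add(Add(Rational(-1, 88), -27241), 2387) = Add(Rational(-2397209, 88), 2387) = Rational(-2187153, 88)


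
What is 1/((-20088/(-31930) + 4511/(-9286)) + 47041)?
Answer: 4782290/224964389389 ≈ 2.1258e-5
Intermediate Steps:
1/((-20088/(-31930) + 4511/(-9286)) + 47041) = 1/((-20088*(-1/31930) + 4511*(-1/9286)) + 47041) = 1/((324/515 - 4511/9286) + 47041) = 1/(685499/4782290 + 47041) = 1/(224964389389/4782290) = 4782290/224964389389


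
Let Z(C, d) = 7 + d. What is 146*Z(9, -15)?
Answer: -1168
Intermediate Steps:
146*Z(9, -15) = 146*(7 - 15) = 146*(-8) = -1168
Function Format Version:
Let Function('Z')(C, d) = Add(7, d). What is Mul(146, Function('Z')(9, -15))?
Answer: -1168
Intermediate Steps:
Mul(146, Function('Z')(9, -15)) = Mul(146, Add(7, -15)) = Mul(146, -8) = -1168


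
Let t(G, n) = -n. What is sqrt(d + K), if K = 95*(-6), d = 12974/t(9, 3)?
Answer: 2*I*sqrt(11013)/3 ≈ 69.962*I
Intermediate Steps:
d = -12974/3 (d = 12974/((-1*3)) = 12974/(-3) = 12974*(-1/3) = -12974/3 ≈ -4324.7)
K = -570
sqrt(d + K) = sqrt(-12974/3 - 570) = sqrt(-14684/3) = 2*I*sqrt(11013)/3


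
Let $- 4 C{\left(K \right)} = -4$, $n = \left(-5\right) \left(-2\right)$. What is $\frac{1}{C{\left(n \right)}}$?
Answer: $1$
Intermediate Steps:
$n = 10$
$C{\left(K \right)} = 1$ ($C{\left(K \right)} = \left(- \frac{1}{4}\right) \left(-4\right) = 1$)
$\frac{1}{C{\left(n \right)}} = 1^{-1} = 1$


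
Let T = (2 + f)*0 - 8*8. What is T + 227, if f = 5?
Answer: 163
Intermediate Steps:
T = -64 (T = (2 + 5)*0 - 8*8 = 7*0 - 64 = 0 - 64 = -64)
T + 227 = -64 + 227 = 163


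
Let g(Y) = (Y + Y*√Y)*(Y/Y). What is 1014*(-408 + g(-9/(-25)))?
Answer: -51640992/125 ≈ -4.1313e+5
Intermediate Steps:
g(Y) = Y + Y^(3/2) (g(Y) = (Y + Y^(3/2))*1 = Y + Y^(3/2))
1014*(-408 + g(-9/(-25))) = 1014*(-408 + (-9/(-25) + (-9/(-25))^(3/2))) = 1014*(-408 + (-9*(-1/25) + (-9*(-1/25))^(3/2))) = 1014*(-408 + (9/25 + (9/25)^(3/2))) = 1014*(-408 + (9/25 + 27/125)) = 1014*(-408 + 72/125) = 1014*(-50928/125) = -51640992/125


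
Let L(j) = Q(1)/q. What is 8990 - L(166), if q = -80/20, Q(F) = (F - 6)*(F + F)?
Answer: 17975/2 ≈ 8987.5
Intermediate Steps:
Q(F) = 2*F*(-6 + F) (Q(F) = (-6 + F)*(2*F) = 2*F*(-6 + F))
q = -4 (q = -80*1/20 = -4)
L(j) = 5/2 (L(j) = (2*1*(-6 + 1))/(-4) = (2*1*(-5))*(-¼) = -10*(-¼) = 5/2)
8990 - L(166) = 8990 - 1*5/2 = 8990 - 5/2 = 17975/2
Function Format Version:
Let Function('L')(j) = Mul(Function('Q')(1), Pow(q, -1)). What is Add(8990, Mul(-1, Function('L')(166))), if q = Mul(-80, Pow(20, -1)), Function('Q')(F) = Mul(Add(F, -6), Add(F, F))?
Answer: Rational(17975, 2) ≈ 8987.5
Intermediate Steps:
Function('Q')(F) = Mul(2, F, Add(-6, F)) (Function('Q')(F) = Mul(Add(-6, F), Mul(2, F)) = Mul(2, F, Add(-6, F)))
q = -4 (q = Mul(-80, Rational(1, 20)) = -4)
Function('L')(j) = Rational(5, 2) (Function('L')(j) = Mul(Mul(2, 1, Add(-6, 1)), Pow(-4, -1)) = Mul(Mul(2, 1, -5), Rational(-1, 4)) = Mul(-10, Rational(-1, 4)) = Rational(5, 2))
Add(8990, Mul(-1, Function('L')(166))) = Add(8990, Mul(-1, Rational(5, 2))) = Add(8990, Rational(-5, 2)) = Rational(17975, 2)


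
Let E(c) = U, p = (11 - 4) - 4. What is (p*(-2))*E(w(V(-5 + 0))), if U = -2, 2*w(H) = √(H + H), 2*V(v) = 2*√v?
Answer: 12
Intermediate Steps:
V(v) = √v (V(v) = (2*√v)/2 = √v)
w(H) = √2*√H/2 (w(H) = √(H + H)/2 = √(2*H)/2 = (√2*√H)/2 = √2*√H/2)
p = 3 (p = 7 - 4 = 3)
E(c) = -2
(p*(-2))*E(w(V(-5 + 0))) = (3*(-2))*(-2) = -6*(-2) = 12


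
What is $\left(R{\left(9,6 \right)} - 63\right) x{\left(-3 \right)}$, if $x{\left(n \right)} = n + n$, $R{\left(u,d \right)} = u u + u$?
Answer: $-162$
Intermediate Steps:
$R{\left(u,d \right)} = u + u^{2}$ ($R{\left(u,d \right)} = u^{2} + u = u + u^{2}$)
$x{\left(n \right)} = 2 n$
$\left(R{\left(9,6 \right)} - 63\right) x{\left(-3 \right)} = \left(9 \left(1 + 9\right) - 63\right) 2 \left(-3\right) = \left(9 \cdot 10 - 63\right) \left(-6\right) = \left(90 - 63\right) \left(-6\right) = 27 \left(-6\right) = -162$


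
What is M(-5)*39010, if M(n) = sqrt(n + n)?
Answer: 39010*I*sqrt(10) ≈ 1.2336e+5*I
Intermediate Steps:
M(n) = sqrt(2)*sqrt(n) (M(n) = sqrt(2*n) = sqrt(2)*sqrt(n))
M(-5)*39010 = (sqrt(2)*sqrt(-5))*39010 = (sqrt(2)*(I*sqrt(5)))*39010 = (I*sqrt(10))*39010 = 39010*I*sqrt(10)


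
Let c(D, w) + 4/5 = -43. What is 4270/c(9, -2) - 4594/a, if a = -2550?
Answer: -8906069/93075 ≈ -95.687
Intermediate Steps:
c(D, w) = -219/5 (c(D, w) = -⅘ - 43 = -219/5)
4270/c(9, -2) - 4594/a = 4270/(-219/5) - 4594/(-2550) = 4270*(-5/219) - 4594*(-1/2550) = -21350/219 + 2297/1275 = -8906069/93075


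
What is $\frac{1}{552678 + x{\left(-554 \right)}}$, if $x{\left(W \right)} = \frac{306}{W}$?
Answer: $\frac{277}{153091653} \approx 1.8094 \cdot 10^{-6}$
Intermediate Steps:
$\frac{1}{552678 + x{\left(-554 \right)}} = \frac{1}{552678 + \frac{306}{-554}} = \frac{1}{552678 + 306 \left(- \frac{1}{554}\right)} = \frac{1}{552678 - \frac{153}{277}} = \frac{1}{\frac{153091653}{277}} = \frac{277}{153091653}$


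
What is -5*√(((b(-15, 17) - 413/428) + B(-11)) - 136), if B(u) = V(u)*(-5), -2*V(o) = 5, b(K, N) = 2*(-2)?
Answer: -5*I*√5883181/214 ≈ -56.671*I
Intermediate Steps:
b(K, N) = -4
V(o) = -5/2 (V(o) = -½*5 = -5/2)
B(u) = 25/2 (B(u) = -5/2*(-5) = 25/2)
-5*√(((b(-15, 17) - 413/428) + B(-11)) - 136) = -5*√(((-4 - 413/428) + 25/2) - 136) = -5*√((-2125/428 + 25/2) - 136) = -5*√(3225/428 - 136) = -5*I*√5883181/214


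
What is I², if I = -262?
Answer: 68644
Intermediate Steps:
I² = (-262)² = 68644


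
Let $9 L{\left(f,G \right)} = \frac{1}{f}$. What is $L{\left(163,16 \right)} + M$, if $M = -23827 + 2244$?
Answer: $- \frac{31662260}{1467} \approx -21583.0$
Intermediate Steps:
$L{\left(f,G \right)} = \frac{1}{9 f}$
$M = -21583$
$L{\left(163,16 \right)} + M = \frac{1}{9 \cdot 163} - 21583 = \frac{1}{9} \cdot \frac{1}{163} - 21583 = \frac{1}{1467} - 21583 = - \frac{31662260}{1467}$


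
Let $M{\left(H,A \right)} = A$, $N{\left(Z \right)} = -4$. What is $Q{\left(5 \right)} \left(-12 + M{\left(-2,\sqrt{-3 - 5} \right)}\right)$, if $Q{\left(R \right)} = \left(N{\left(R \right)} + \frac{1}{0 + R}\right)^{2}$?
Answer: $- \frac{4332}{25} + \frac{722 i \sqrt{2}}{25} \approx -173.28 + 40.842 i$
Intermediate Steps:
$Q{\left(R \right)} = \left(-4 + \frac{1}{R}\right)^{2}$ ($Q{\left(R \right)} = \left(-4 + \frac{1}{0 + R}\right)^{2} = \left(-4 + \frac{1}{R}\right)^{2}$)
$Q{\left(5 \right)} \left(-12 + M{\left(-2,\sqrt{-3 - 5} \right)}\right) = \frac{\left(1 - 20\right)^{2}}{25} \left(-12 + \sqrt{-3 - 5}\right) = \frac{\left(1 - 20\right)^{2}}{25} \left(-12 + \sqrt{-8}\right) = \frac{\left(-19\right)^{2}}{25} \left(-12 + 2 i \sqrt{2}\right) = \frac{1}{25} \cdot 361 \left(-12 + 2 i \sqrt{2}\right) = \frac{361 \left(-12 + 2 i \sqrt{2}\right)}{25} = - \frac{4332}{25} + \frac{722 i \sqrt{2}}{25}$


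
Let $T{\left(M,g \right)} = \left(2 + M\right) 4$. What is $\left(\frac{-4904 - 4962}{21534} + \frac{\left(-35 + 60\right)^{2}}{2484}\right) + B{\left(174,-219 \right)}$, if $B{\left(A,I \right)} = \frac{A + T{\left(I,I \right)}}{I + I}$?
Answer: $\frac{896754997}{650800548} \approx 1.3779$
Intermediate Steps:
$T{\left(M,g \right)} = 8 + 4 M$
$B{\left(A,I \right)} = \frac{8 + A + 4 I}{2 I}$ ($B{\left(A,I \right)} = \frac{A + \left(8 + 4 I\right)}{I + I} = \frac{8 + A + 4 I}{2 I}$)
$\left(\frac{-4904 - 4962}{21534} + \frac{\left(-35 + 60\right)^{2}}{2484}\right) + B{\left(174,-219 \right)} = \left(\frac{-4904 - 4962}{21534} + \frac{\left(-35 + 60\right)^{2}}{2484}\right) + \frac{8 + 174 + 4 \left(-219\right)}{2 \left(-219\right)} = \left(\left(-4904 - 4962\right) \frac{1}{21534} + 25^{2} \cdot \frac{1}{2484}\right) + \frac{1}{2} \left(- \frac{1}{219}\right) \left(8 + 174 - 876\right) = \left(\left(-9866\right) \frac{1}{21534} + 625 \cdot \frac{1}{2484}\right) + \frac{1}{2} \left(- \frac{1}{219}\right) \left(-694\right) = \left(- \frac{4933}{10767} + \frac{625}{2484}\right) + \frac{347}{219} = - \frac{1841399}{8915076} + \frac{347}{219} = \frac{896754997}{650800548}$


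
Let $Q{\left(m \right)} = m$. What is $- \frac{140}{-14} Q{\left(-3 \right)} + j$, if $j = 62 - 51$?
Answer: $-19$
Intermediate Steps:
$j = 11$ ($j = 62 - 51 = 11$)
$- \frac{140}{-14} Q{\left(-3 \right)} + j = - \frac{140}{-14} \left(-3\right) + 11 = \left(-140\right) \left(- \frac{1}{14}\right) \left(-3\right) + 11 = 10 \left(-3\right) + 11 = -30 + 11 = -19$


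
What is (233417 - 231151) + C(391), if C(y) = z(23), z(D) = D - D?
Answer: 2266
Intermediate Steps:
z(D) = 0
C(y) = 0
(233417 - 231151) + C(391) = (233417 - 231151) + 0 = 2266 + 0 = 2266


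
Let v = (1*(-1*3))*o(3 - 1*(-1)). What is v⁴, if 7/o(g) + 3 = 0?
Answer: 2401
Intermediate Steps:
o(g) = -7/3 (o(g) = 7/(-3 + 0) = 7/(-3) = 7*(-⅓) = -7/3)
v = 7 (v = (1*(-1*3))*(-7/3) = (1*(-3))*(-7/3) = -3*(-7/3) = 7)
v⁴ = 7⁴ = 2401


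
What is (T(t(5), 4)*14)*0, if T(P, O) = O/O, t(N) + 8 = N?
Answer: 0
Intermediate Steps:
t(N) = -8 + N
T(P, O) = 1
(T(t(5), 4)*14)*0 = (1*14)*0 = 14*0 = 0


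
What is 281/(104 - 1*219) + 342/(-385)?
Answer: -29503/8855 ≈ -3.3318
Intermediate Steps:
281/(104 - 1*219) + 342/(-385) = 281/(104 - 219) + 342*(-1/385) = 281/(-115) - 342/385 = 281*(-1/115) - 342/385 = -281/115 - 342/385 = -29503/8855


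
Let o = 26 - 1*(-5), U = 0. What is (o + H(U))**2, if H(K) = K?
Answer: 961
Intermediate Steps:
o = 31 (o = 26 + 5 = 31)
(o + H(U))**2 = (31 + 0)**2 = 31**2 = 961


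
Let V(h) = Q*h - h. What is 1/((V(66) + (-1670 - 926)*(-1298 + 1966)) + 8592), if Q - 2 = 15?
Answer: -1/1724480 ≈ -5.7988e-7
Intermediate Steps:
Q = 17 (Q = 2 + 15 = 17)
V(h) = 16*h (V(h) = 17*h - h = 16*h)
1/((V(66) + (-1670 - 926)*(-1298 + 1966)) + 8592) = 1/((16*66 + (-1670 - 926)*(-1298 + 1966)) + 8592) = 1/((1056 - 2596*668) + 8592) = 1/((1056 - 1734128) + 8592) = 1/(-1733072 + 8592) = 1/(-1724480) = -1/1724480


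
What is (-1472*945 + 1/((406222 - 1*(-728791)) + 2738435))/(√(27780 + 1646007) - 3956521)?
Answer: 21318214306111747799/60635174808833786992 + 5388121105919*√1673787/60635174808833786992 ≈ 0.35170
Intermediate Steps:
(-1472*945 + 1/((406222 - 1*(-728791)) + 2738435))/(√(27780 + 1646007) - 3956521) = (-1391040 + 1/((406222 + 728791) + 2738435))/(√1673787 - 3956521) = (-1391040 + 1/(1135013 + 2738435))/(-3956521 + √1673787) = (-1391040 + 1/3873448)/(-3956521 + √1673787) = -5388121105919/(3873448*(-3956521 + √1673787))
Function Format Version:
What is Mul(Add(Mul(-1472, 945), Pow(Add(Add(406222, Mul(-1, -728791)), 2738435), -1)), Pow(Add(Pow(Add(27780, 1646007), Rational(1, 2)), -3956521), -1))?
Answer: Add(Rational(21318214306111747799, 60635174808833786992), Mul(Rational(5388121105919, 60635174808833786992), Pow(1673787, Rational(1, 2)))) ≈ 0.35170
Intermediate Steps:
Mul(Add(Mul(-1472, 945), Pow(Add(Add(406222, Mul(-1, -728791)), 2738435), -1)), Pow(Add(Pow(Add(27780, 1646007), Rational(1, 2)), -3956521), -1)) = Mul(Add(-1391040, Pow(Add(Add(406222, 728791), 2738435), -1)), Pow(Add(Pow(1673787, Rational(1, 2)), -3956521), -1)) = Mul(Add(-1391040, Pow(Add(1135013, 2738435), -1)), Pow(Add(-3956521, Pow(1673787, Rational(1, 2))), -1)) = Mul(Add(-1391040, Pow(3873448, -1)), Pow(Add(-3956521, Pow(1673787, Rational(1, 2))), -1)) = Mul(Add(-1391040, Rational(1, 3873448)), Pow(Add(-3956521, Pow(1673787, Rational(1, 2))), -1)) = Mul(Rational(-5388121105919, 3873448), Pow(Add(-3956521, Pow(1673787, Rational(1, 2))), -1))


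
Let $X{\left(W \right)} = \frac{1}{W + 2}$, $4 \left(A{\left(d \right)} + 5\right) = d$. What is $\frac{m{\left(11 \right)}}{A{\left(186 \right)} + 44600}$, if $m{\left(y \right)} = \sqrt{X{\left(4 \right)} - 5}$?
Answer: $\frac{i \sqrt{174}}{267849} \approx 4.9248 \cdot 10^{-5} i$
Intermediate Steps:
$A{\left(d \right)} = -5 + \frac{d}{4}$
$X{\left(W \right)} = \frac{1}{2 + W}$
$m{\left(y \right)} = \frac{i \sqrt{174}}{6}$ ($m{\left(y \right)} = \sqrt{\frac{1}{2 + 4} - 5} = \sqrt{\frac{1}{6} - 5} = \sqrt{- \frac{29}{6}} = \frac{i \sqrt{174}}{6}$)
$\frac{m{\left(11 \right)}}{A{\left(186 \right)} + 44600} = \frac{\frac{1}{6} i \sqrt{174}}{\left(-5 + \frac{1}{4} \cdot 186\right) + 44600} = \frac{\frac{1}{6} i \sqrt{174}}{\left(-5 + \frac{93}{2}\right) + 44600} = \frac{\frac{1}{6} i \sqrt{174}}{\frac{83}{2} + 44600} = \frac{\frac{1}{6} i \sqrt{174}}{\frac{89283}{2}} = \frac{2 \frac{i \sqrt{174}}{6}}{89283} = \frac{i \sqrt{174}}{267849}$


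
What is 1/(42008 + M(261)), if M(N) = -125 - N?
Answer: 1/41622 ≈ 2.4026e-5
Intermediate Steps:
1/(42008 + M(261)) = 1/(42008 + (-125 - 1*261)) = 1/(42008 + (-125 - 261)) = 1/(42008 - 386) = 1/41622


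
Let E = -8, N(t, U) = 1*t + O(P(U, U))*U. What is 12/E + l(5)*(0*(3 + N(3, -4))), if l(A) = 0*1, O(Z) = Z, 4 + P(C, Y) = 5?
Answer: -3/2 ≈ -1.5000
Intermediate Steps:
P(C, Y) = 1 (P(C, Y) = -4 + 5 = 1)
N(t, U) = U + t (N(t, U) = 1*t + 1*U = t + U = U + t)
l(A) = 0
12/E + l(5)*(0*(3 + N(3, -4))) = 12/(-8) + 0*(0*(3 + (-4 + 3))) = 12*(-⅛) + 0*(0*(3 - 1)) = -3/2 + 0*(0*2) = -3/2 + 0*0 = -3/2 + 0 = -3/2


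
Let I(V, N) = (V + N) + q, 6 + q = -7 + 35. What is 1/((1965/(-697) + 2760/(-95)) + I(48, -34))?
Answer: 13243/54669 ≈ 0.24224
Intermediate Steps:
q = 22 (q = -6 + (-7 + 35) = -6 + 28 = 22)
I(V, N) = 22 + N + V (I(V, N) = (V + N) + 22 = (N + V) + 22 = 22 + N + V)
1/((1965/(-697) + 2760/(-95)) + I(48, -34)) = 1/((1965/(-697) + 2760/(-95)) + (22 - 34 + 48)) = 1/((1965*(-1/697) + 2760*(-1/95)) + 36) = 1/((-1965/697 - 552/19) + 36) = 1/(-422079/13243 + 36) = 1/(54669/13243) = 13243/54669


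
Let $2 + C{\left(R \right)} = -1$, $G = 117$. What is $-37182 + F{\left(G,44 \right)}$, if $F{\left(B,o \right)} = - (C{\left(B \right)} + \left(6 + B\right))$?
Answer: $-37302$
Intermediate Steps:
$C{\left(R \right)} = -3$ ($C{\left(R \right)} = -2 - 1 = -3$)
$F{\left(B,o \right)} = -3 - B$ ($F{\left(B,o \right)} = - (-3 + \left(6 + B\right)) = - (3 + B) = -3 - B$)
$-37182 + F{\left(G,44 \right)} = -37182 - 120 = -37302$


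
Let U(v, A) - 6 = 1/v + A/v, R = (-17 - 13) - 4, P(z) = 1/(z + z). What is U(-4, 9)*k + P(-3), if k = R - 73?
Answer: -1124/3 ≈ -374.67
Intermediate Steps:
P(z) = 1/(2*z)
R = -34 (R = -30 - 4 = -34)
U(v, A) = 6 + 1/v + A/v (U(v, A) = 6 + (1/v + A/v) = 6 + 1/v + A/v)
k = -107 (k = -34 - 73 = -107)
U(-4, 9)*k + P(-3) = ((1 + 9 + 6*(-4))/(-4))*(-107) + (½)/(-3) = -(1 + 9 - 24)/4*(-107) + (½)*(-⅓) = -¼*(-14)*(-107) - ⅙ = (7/2)*(-107) - ⅙ = -749/2 - ⅙ = -1124/3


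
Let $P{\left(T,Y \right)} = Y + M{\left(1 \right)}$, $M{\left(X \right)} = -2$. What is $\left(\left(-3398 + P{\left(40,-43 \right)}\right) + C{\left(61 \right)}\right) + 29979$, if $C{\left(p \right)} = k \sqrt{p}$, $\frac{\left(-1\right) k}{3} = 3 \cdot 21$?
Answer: $26536 - 189 \sqrt{61} \approx 25060.0$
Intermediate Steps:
$k = -189$ ($k = - 3 \cdot 3 \cdot 21 = \left(-3\right) 63 = -189$)
$P{\left(T,Y \right)} = -2 + Y$ ($P{\left(T,Y \right)} = Y - 2 = -2 + Y$)
$C{\left(p \right)} = - 189 \sqrt{p}$
$\left(\left(-3398 + P{\left(40,-43 \right)}\right) + C{\left(61 \right)}\right) + 29979 = \left(\left(-3398 - 45\right) - 189 \sqrt{61}\right) + 29979 = \left(-3443 - 189 \sqrt{61}\right) + 29979 = 26536 - 189 \sqrt{61}$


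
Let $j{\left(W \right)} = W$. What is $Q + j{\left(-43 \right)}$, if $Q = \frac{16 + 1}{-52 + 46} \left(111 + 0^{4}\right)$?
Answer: $- \frac{715}{2} \approx -357.5$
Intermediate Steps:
$Q = - \frac{629}{2}$ ($Q = \frac{17}{-6} \left(111 + 0\right) = 17 \left(- \frac{1}{6}\right) 111 = \left(- \frac{17}{6}\right) 111 = - \frac{629}{2} \approx -314.5$)
$Q + j{\left(-43 \right)} = - \frac{629}{2} - 43 = - \frac{715}{2}$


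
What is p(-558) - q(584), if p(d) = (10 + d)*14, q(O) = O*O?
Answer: -348728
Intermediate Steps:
q(O) = O**2
p(d) = 140 + 14*d
p(-558) - q(584) = (140 + 14*(-558)) - 1*584**2 = (140 - 7812) - 1*341056 = -7672 - 341056 = -348728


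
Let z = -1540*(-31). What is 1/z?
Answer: 1/47740 ≈ 2.0947e-5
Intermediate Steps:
z = 47740
1/z = 1/47740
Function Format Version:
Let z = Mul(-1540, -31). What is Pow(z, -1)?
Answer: Rational(1, 47740) ≈ 2.0947e-5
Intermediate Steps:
z = 47740
Pow(z, -1) = Pow(47740, -1) = Rational(1, 47740)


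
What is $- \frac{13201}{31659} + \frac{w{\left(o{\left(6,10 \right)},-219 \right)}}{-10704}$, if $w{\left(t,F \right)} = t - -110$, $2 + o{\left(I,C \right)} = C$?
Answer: $- \frac{8057737}{18826552} \approx -0.428$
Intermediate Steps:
$o{\left(I,C \right)} = -2 + C$
$w{\left(t,F \right)} = 110 + t$ ($w{\left(t,F \right)} = t + 110 = 110 + t$)
$- \frac{13201}{31659} + \frac{w{\left(o{\left(6,10 \right)},-219 \right)}}{-10704} = - \frac{13201}{31659} + \frac{110 + \left(-2 + 10\right)}{-10704} = \left(-13201\right) \frac{1}{31659} + \left(110 + 8\right) \left(- \frac{1}{10704}\right) = - \frac{13201}{31659} + 118 \left(- \frac{1}{10704}\right) = - \frac{13201}{31659} - \frac{59}{5352} = - \frac{8057737}{18826552}$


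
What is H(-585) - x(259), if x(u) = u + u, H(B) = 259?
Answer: -259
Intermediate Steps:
x(u) = 2*u
H(-585) - x(259) = 259 - 2*259 = 259 - 1*518 = 259 - 518 = -259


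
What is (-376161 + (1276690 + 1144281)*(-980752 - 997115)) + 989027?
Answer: -4788358035991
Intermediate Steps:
(-376161 + (1276690 + 1144281)*(-980752 - 997115)) + 989027 = (-376161 + 2420971*(-1977867)) + 989027 = (-376161 - 4788358648857) + 989027 = -4788359025018 + 989027 = -4788358035991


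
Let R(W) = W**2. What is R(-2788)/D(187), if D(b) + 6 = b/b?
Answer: -7772944/5 ≈ -1.5546e+6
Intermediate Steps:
D(b) = -5 (D(b) = -6 + b/b = -6 + 1 = -5)
R(-2788)/D(187) = (-2788)**2/(-5) = 7772944*(-1/5) = -7772944/5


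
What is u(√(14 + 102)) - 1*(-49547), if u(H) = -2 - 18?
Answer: 49527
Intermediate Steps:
u(H) = -20
u(√(14 + 102)) - 1*(-49547) = -20 - 1*(-49547) = -20 + 49547 = 49527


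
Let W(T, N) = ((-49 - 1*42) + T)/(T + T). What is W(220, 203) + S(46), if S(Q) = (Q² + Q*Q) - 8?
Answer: 1858689/440 ≈ 4224.3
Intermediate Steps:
S(Q) = -8 + 2*Q² (S(Q) = (Q² + Q²) - 8 = 2*Q² - 8 = -8 + 2*Q²)
W(T, N) = (-91 + T)/(2*T) (W(T, N) = ((-49 - 42) + T)/((2*T)) = (-91 + T)*(1/(2*T)) = (-91 + T)/(2*T))
W(220, 203) + S(46) = (½)*(-91 + 220)/220 + (-8 + 2*46²) = (½)*(1/220)*129 + (-8 + 2*2116) = 129/440 + (-8 + 4232) = 129/440 + 4224 = 1858689/440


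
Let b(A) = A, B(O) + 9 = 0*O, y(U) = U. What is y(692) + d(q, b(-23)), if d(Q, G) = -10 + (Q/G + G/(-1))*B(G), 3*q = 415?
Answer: 12170/23 ≈ 529.13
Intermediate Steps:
B(O) = -9 (B(O) = -9 + 0*O = -9 + 0 = -9)
q = 415/3 (q = (1/3)*415 = 415/3 ≈ 138.33)
d(Q, G) = -10 + 9*G - 9*Q/G (d(Q, G) = -10 + (Q/G + G/(-1))*(-9) = -10 + (Q/G + G*(-1))*(-9) = -10 + (Q/G - G)*(-9) = -10 + (-G + Q/G)*(-9) = -10 + (9*G - 9*Q/G) = -10 + 9*G - 9*Q/G)
y(692) + d(q, b(-23)) = 692 + (-10 + 9*(-23) - 9*415/3/(-23)) = 692 + (-10 - 207 - 9*415/3*(-1/23)) = 692 + (-10 - 207 + 1245/23) = 692 - 3746/23 = 12170/23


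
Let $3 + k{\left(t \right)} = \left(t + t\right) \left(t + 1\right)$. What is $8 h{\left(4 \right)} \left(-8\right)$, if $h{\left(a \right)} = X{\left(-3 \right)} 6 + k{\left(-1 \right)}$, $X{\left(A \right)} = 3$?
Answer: $-960$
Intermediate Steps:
$k{\left(t \right)} = -3 + 2 t \left(1 + t\right)$ ($k{\left(t \right)} = -3 + \left(t + t\right) \left(t + 1\right) = -3 + 2 t \left(1 + t\right)$)
$h{\left(a \right)} = 15$ ($h{\left(a \right)} = 3 \cdot 6 + \left(-3 + 2 \left(-1\right) + 2 \left(-1\right)^{2}\right) = 18 - 3 = 15$)
$8 h{\left(4 \right)} \left(-8\right) = 8 \cdot 15 \left(-8\right) = 120 \left(-8\right) = -960$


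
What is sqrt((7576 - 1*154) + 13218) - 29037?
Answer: -29037 + 4*sqrt(1290) ≈ -28893.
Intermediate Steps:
sqrt((7576 - 1*154) + 13218) - 29037 = sqrt((7576 - 154) + 13218) - 29037 = sqrt(7422 + 13218) - 29037 = sqrt(20640) - 29037 = 4*sqrt(1290) - 29037 = -29037 + 4*sqrt(1290)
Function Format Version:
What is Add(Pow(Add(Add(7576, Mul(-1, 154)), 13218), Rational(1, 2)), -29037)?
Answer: Add(-29037, Mul(4, Pow(1290, Rational(1, 2)))) ≈ -28893.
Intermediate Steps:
Add(Pow(Add(Add(7576, Mul(-1, 154)), 13218), Rational(1, 2)), -29037) = Add(Pow(Add(Add(7576, -154), 13218), Rational(1, 2)), -29037) = Add(Pow(Add(7422, 13218), Rational(1, 2)), -29037) = Add(Pow(20640, Rational(1, 2)), -29037) = Add(Mul(4, Pow(1290, Rational(1, 2))), -29037) = Add(-29037, Mul(4, Pow(1290, Rational(1, 2))))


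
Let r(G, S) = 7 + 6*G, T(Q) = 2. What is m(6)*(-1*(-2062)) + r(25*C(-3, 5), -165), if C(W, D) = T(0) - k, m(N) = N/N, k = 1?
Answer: 2219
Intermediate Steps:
m(N) = 1
C(W, D) = 1 (C(W, D) = 2 - 1*1 = 2 - 1 = 1)
m(6)*(-1*(-2062)) + r(25*C(-3, 5), -165) = 1*(-1*(-2062)) + (7 + 6*(25*1)) = 1*2062 + (7 + 6*25) = 2062 + (7 + 150) = 2062 + 157 = 2219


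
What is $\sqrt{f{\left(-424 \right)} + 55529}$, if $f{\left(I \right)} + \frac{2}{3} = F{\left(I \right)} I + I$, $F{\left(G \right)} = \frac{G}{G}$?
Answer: $\frac{\sqrt{492123}}{3} \approx 233.84$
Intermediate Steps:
$F{\left(G \right)} = 1$
$f{\left(I \right)} = - \frac{2}{3} + 2 I$ ($f{\left(I \right)} = - \frac{2}{3} + \left(1 I + I\right) = - \frac{2}{3} + \left(I + I\right) = - \frac{2}{3} + 2 I$)
$\sqrt{f{\left(-424 \right)} + 55529} = \sqrt{\left(- \frac{2}{3} + 2 \left(-424\right)\right) + 55529} = \sqrt{\left(- \frac{2}{3} - 848\right) + 55529} = \sqrt{- \frac{2546}{3} + 55529} = \sqrt{\frac{164041}{3}} = \frac{\sqrt{492123}}{3}$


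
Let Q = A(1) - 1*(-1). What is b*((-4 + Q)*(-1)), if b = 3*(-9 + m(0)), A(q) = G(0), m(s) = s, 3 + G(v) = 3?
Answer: -81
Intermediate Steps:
G(v) = 0 (G(v) = -3 + 3 = 0)
A(q) = 0
Q = 1 (Q = 0 - 1*(-1) = 0 + 1 = 1)
b = -27 (b = 3*(-9 + 0) = 3*(-9) = -27)
b*((-4 + Q)*(-1)) = -27*(-4 + 1)*(-1) = -(-81)*(-1) = -27*3 = -81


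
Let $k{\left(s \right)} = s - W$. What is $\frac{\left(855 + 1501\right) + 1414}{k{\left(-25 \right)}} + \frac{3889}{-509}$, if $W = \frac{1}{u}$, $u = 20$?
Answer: $- \frac{40326989}{255009} \approx -158.14$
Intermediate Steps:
$W = \frac{1}{20} \approx 0.05$
$k{\left(s \right)} = - \frac{1}{20} + s$ ($k{\left(s \right)} = s - \frac{1}{20} = - \frac{1}{20} + s$)
$\frac{\left(855 + 1501\right) + 1414}{k{\left(-25 \right)}} + \frac{3889}{-509} = \frac{\left(855 + 1501\right) + 1414}{- \frac{1}{20} - 25} + \frac{3889}{-509} = \frac{2356 + 1414}{- \frac{501}{20}} + 3889 \left(- \frac{1}{509}\right) = 3770 \left(- \frac{20}{501}\right) - \frac{3889}{509} = - \frac{75400}{501} - \frac{3889}{509} = - \frac{40326989}{255009}$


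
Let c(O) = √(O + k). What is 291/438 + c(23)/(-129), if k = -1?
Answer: 97/146 - √22/129 ≈ 0.62802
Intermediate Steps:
c(O) = √(-1 + O) (c(O) = √(O - 1) = √(-1 + O))
291/438 + c(23)/(-129) = 291/438 + √(-1 + 23)/(-129) = 291*(1/438) + √22*(-1/129) = 97/146 - √22/129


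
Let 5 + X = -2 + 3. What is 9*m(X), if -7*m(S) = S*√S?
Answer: 72*I/7 ≈ 10.286*I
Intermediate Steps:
X = -4 (X = -5 + (-2 + 3) = -5 + 1 = -4)
m(S) = -S^(3/2)/7 (m(S) = -S*√S/7 = -S^(3/2)/7)
9*m(X) = 9*(-(-8)*I/7) = 9*(8*I/7) = 72*I/7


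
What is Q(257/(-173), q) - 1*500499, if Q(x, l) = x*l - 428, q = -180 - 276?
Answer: -86543179/173 ≈ -5.0025e+5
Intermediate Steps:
q = -456
Q(x, l) = -428 + l*x (Q(x, l) = l*x - 428 = -428 + l*x)
Q(257/(-173), q) - 1*500499 = (-428 - 117192/(-173)) - 1*500499 = (-428 - 117192*(-1)/173) - 500499 = (-428 - 456*(-257/173)) - 500499 = (-428 + 117192/173) - 500499 = 43148/173 - 500499 = -86543179/173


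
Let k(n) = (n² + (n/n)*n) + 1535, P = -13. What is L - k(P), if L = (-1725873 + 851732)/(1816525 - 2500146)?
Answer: -1155128970/683621 ≈ -1689.7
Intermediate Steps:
k(n) = 1535 + n + n² (k(n) = (n² + 1*n) + 1535 = (n² + n) + 1535 = (n + n²) + 1535 = 1535 + n + n²)
L = 874141/683621 (L = -874141/(-683621) = -874141*(-1/683621) = 874141/683621 ≈ 1.2787)
L - k(P) = 874141/683621 - (1535 - 13 + (-13)²) = 874141/683621 - (1535 - 13 + 169) = 874141/683621 - 1*1691 = 874141/683621 - 1691 = -1155128970/683621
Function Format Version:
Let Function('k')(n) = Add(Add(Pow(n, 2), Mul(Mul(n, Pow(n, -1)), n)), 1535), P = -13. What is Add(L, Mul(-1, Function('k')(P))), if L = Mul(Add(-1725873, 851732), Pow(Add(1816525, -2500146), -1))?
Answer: Rational(-1155128970, 683621) ≈ -1689.7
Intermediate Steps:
Function('k')(n) = Add(1535, n, Pow(n, 2)) (Function('k')(n) = Add(Add(Pow(n, 2), Mul(1, n)), 1535) = Add(Add(Pow(n, 2), n), 1535) = Add(Add(n, Pow(n, 2)), 1535) = Add(1535, n, Pow(n, 2)))
L = Rational(874141, 683621) (L = Mul(-874141, Pow(-683621, -1)) = Mul(-874141, Rational(-1, 683621)) = Rational(874141, 683621) ≈ 1.2787)
Add(L, Mul(-1, Function('k')(P))) = Add(Rational(874141, 683621), Mul(-1, Add(1535, -13, Pow(-13, 2)))) = Add(Rational(874141, 683621), Mul(-1, Add(1535, -13, 169))) = Add(Rational(874141, 683621), Mul(-1, 1691)) = Add(Rational(874141, 683621), -1691) = Rational(-1155128970, 683621)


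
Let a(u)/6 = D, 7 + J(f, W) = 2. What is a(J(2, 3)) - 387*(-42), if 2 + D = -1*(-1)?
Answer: 16248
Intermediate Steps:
J(f, W) = -5 (J(f, W) = -7 + 2 = -5)
D = -1 (D = -2 - 1*(-1) = -2 + 1 = -1)
a(u) = -6 (a(u) = 6*(-1) = -6)
a(J(2, 3)) - 387*(-42) = -6 - 387*(-42) = -6 + 16254 = 16248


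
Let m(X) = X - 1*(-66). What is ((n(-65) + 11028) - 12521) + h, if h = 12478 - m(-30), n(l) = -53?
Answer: 10896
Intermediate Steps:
m(X) = 66 + X (m(X) = X + 66 = 66 + X)
h = 12442 (h = 12478 - (66 - 30) = 12478 - 1*36 = 12478 - 36 = 12442)
((n(-65) + 11028) - 12521) + h = ((-53 + 11028) - 12521) + 12442 = (10975 - 12521) + 12442 = -1546 + 12442 = 10896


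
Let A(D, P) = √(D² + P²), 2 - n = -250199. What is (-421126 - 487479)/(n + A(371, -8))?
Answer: -227333879605/62600402696 + 908605*√137705/62600402696 ≈ -3.6261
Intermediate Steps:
n = 250201 (n = 2 - 1*(-250199) = 2 + 250199 = 250201)
(-421126 - 487479)/(n + A(371, -8)) = (-421126 - 487479)/(250201 + √(371² + (-8)²)) = -908605/(250201 + √(137641 + 64)) = -908605/(250201 + √137705)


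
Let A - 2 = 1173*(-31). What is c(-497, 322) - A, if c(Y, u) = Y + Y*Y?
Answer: 282873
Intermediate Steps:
A = -36361 (A = 2 + 1173*(-31) = 2 - 36363 = -36361)
c(Y, u) = Y + Y²
c(-497, 322) - A = -497*(1 - 497) - 1*(-36361) = -497*(-496) + 36361 = 246512 + 36361 = 282873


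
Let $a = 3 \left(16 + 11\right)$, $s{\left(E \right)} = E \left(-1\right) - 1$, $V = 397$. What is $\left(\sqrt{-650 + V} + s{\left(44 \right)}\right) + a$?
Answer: $36 + i \sqrt{253} \approx 36.0 + 15.906 i$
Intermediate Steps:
$s{\left(E \right)} = -1 - E$ ($s{\left(E \right)} = - E - 1 = -1 - E$)
$a = 81$ ($a = 3 \cdot 27 = 81$)
$\left(\sqrt{-650 + V} + s{\left(44 \right)}\right) + a = \left(\sqrt{-650 + 397} - 45\right) + 81 = \left(\sqrt{-253} - 45\right) + 81 = \left(i \sqrt{253} - 45\right) + 81 = \left(-45 + i \sqrt{253}\right) + 81 = 36 + i \sqrt{253}$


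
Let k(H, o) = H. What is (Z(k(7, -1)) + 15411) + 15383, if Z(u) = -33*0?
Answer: 30794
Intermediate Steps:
Z(u) = 0
(Z(k(7, -1)) + 15411) + 15383 = (0 + 15411) + 15383 = 15411 + 15383 = 30794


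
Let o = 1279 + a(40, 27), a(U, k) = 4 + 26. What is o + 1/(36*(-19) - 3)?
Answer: 899282/687 ≈ 1309.0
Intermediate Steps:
a(U, k) = 30
o = 1309 (o = 1279 + 30 = 1309)
o + 1/(36*(-19) - 3) = 1309 + 1/(36*(-19) - 3) = 1309 + 1/(-684 - 3) = 1309 + 1/(-687) = 1309 - 1/687 = 899282/687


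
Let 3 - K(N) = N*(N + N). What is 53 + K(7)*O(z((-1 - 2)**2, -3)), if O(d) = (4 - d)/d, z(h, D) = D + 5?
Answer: -42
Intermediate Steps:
z(h, D) = 5 + D
K(N) = 3 - 2*N**2 (K(N) = 3 - N*(N + N) = 3 - N*2*N = 3 - 2*N**2)
O(d) = (4 - d)/d
53 + K(7)*O(z((-1 - 2)**2, -3)) = 53 + (3 - 2*7**2)*((4 - (5 - 3))/(5 - 3)) = 53 + (3 - 2*49)*((4 - 1*2)/2) = 53 + (3 - 98)*((4 - 2)/2) = 53 - 95*2/2 = 53 - 95*1 = 53 - 95 = -42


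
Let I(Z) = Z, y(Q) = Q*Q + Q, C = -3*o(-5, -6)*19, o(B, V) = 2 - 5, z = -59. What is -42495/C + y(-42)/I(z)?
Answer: -933889/3363 ≈ -277.70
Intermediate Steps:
o(B, V) = -3
C = 171 (C = -3*(-3)*19 = 9*19 = 171)
y(Q) = Q + Q² (y(Q) = Q² + Q = Q + Q²)
-42495/C + y(-42)/I(z) = -42495/171 - 42*(1 - 42)/(-59) = -42495*1/171 - 42*(-41)*(-1/59) = -14165/57 + 1722*(-1/59) = -14165/57 - 1722/59 = -933889/3363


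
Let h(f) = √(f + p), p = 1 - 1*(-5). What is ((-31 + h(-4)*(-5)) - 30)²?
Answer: 3771 + 610*√2 ≈ 4633.7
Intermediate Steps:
p = 6 (p = 1 + 5 = 6)
h(f) = √(6 + f) (h(f) = √(f + 6) = √(6 + f))
((-31 + h(-4)*(-5)) - 30)² = ((-31 + √(6 - 4)*(-5)) - 30)² = ((-31 + √2*(-5)) - 30)² = ((-31 - 5*√2) - 30)² = (-61 - 5*√2)²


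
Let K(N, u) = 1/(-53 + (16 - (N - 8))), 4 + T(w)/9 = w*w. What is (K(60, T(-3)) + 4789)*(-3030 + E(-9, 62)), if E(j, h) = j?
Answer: -1295282580/89 ≈ -1.4554e+7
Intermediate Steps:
T(w) = -36 + 9*w² (T(w) = -36 + 9*(w*w) = -36 + 9*w²)
K(N, u) = 1/(-29 - N) (K(N, u) = 1/(-53 + (16 - (-8 + N))) = 1/(-53 + (16 + (8 - N))) = 1/(-53 + (24 - N)) = 1/(-29 - N))
(K(60, T(-3)) + 4789)*(-3030 + E(-9, 62)) = (-1/(29 + 60) + 4789)*(-3030 - 9) = (-1/89 + 4789)*(-3039) = (426220/89)*(-3039) = -1295282580/89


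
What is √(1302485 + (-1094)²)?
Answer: √2499321 ≈ 1580.9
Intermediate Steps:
√(1302485 + (-1094)²) = √(1302485 + 1196836) = √2499321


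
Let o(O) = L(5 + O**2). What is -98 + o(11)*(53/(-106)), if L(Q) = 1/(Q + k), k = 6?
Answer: -25873/264 ≈ -98.004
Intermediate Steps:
L(Q) = 1/(6 + Q) (L(Q) = 1/(Q + 6) = 1/(6 + Q))
o(O) = 1/(11 + O**2) (o(O) = 1/(6 + (5 + O**2)) = 1/(11 + O**2))
-98 + o(11)*(53/(-106)) = -98 + (53/(-106))/(11 + 11**2) = -98 + (53*(-1/106))/(11 + 121) = -98 - 1/2/132 = -98 + (1/132)*(-1/2) = -98 - 1/264 = -25873/264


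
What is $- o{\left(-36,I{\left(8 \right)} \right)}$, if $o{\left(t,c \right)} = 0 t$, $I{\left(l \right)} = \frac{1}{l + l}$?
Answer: $0$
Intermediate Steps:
$I{\left(l \right)} = \frac{1}{2 l}$
$o{\left(t,c \right)} = 0$
$- o{\left(-36,I{\left(8 \right)} \right)} = \left(-1\right) 0 = 0$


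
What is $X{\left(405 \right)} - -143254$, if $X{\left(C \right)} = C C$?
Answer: $307279$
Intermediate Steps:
$X{\left(C \right)} = C^{2}$
$X{\left(405 \right)} - -143254 = 405^{2} - -143254 = 164025 + 143254 = 307279$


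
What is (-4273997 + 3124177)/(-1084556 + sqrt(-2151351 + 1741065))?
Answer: 623522089960/588131063711 + 574910*I*sqrt(410286)/588131063711 ≈ 1.0602 + 0.00062614*I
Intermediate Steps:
(-4273997 + 3124177)/(-1084556 + sqrt(-2151351 + 1741065)) = -1149820/(-1084556 + sqrt(-410286)) = -1149820/(-1084556 + I*sqrt(410286))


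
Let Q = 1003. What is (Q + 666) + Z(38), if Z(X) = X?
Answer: 1707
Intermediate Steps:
(Q + 666) + Z(38) = (1003 + 666) + 38 = 1669 + 38 = 1707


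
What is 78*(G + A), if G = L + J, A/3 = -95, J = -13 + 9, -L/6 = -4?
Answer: -20670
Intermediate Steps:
L = 24 (L = -6*(-4) = 24)
J = -4
A = -285 (A = 3*(-95) = -285)
G = 20 (G = 24 - 4 = 20)
78*(G + A) = 78*(20 - 285) = 78*(-265) = -20670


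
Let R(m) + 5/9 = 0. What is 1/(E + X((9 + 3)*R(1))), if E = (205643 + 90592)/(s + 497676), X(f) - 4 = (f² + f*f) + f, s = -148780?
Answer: 3140064/273409411 ≈ 0.011485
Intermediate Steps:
R(m) = -5/9 (R(m) = -5/9 + 0 = -5/9)
X(f) = 4 + f + 2*f² (X(f) = 4 + ((f² + f*f) + f) = 4 + ((f² + f²) + f) = 4 + (2*f² + f) = 4 + (f + 2*f²) = 4 + f + 2*f²)
E = 296235/348896 (E = (205643 + 90592)/(-148780 + 497676) = 296235/348896 ≈ 0.84906)
1/(E + X((9 + 3)*R(1))) = 1/(296235/348896 + (4 + (9 + 3)*(-5/9) + 2*((9 + 3)*(-5/9))²)) = 1/(296235/348896 + (4 + 12*(-5/9) + 2*(12*(-5/9))²)) = 1/(296235/348896 + (4 - 20/3 + 2*(-20/3)²)) = 1/(296235/348896 + (4 - 20/3 + 2*(400/9))) = 1/(296235/348896 + (4 - 20/3 + 800/9)) = 1/(296235/348896 + 776/9) = 1/(273409411/3140064) = 3140064/273409411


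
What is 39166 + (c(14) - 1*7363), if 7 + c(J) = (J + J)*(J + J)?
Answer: 32580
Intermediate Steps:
c(J) = -7 + 4*J**2 (c(J) = -7 + (J + J)*(J + J) = -7 + (2*J)*(2*J) = -7 + 4*J**2)
39166 + (c(14) - 1*7363) = 39166 + ((-7 + 4*14**2) - 1*7363) = 39166 + ((-7 + 4*196) - 7363) = 39166 + ((-7 + 784) - 7363) = 39166 + (777 - 7363) = 39166 - 6586 = 32580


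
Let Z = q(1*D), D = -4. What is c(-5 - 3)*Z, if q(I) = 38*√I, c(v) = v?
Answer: -608*I ≈ -608.0*I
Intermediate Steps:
Z = 76*I (Z = 38*√(1*(-4)) = 38*√(-4) = 38*(2*I) = 76*I ≈ 76.0*I)
c(-5 - 3)*Z = (-5 - 3)*(76*I) = -608*I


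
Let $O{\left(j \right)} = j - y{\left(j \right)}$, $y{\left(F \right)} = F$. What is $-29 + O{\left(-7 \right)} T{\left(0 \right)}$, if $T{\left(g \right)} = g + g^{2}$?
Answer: $-29$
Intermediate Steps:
$O{\left(j \right)} = 0$ ($O{\left(j \right)} = j - j = 0$)
$-29 + O{\left(-7 \right)} T{\left(0 \right)} = -29 + 0 \cdot 0 \left(1 + 0\right) = -29 + 0 \cdot 0 \cdot 1 = -29 + 0 \cdot 0 = -29 + 0 = -29$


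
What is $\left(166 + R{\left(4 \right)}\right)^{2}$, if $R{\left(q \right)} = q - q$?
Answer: $27556$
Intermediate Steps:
$R{\left(q \right)} = 0$
$\left(166 + R{\left(4 \right)}\right)^{2} = \left(166 + 0\right)^{2} = 166^{2} = 27556$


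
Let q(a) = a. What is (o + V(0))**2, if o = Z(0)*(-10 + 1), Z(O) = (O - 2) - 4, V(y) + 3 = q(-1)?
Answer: 2500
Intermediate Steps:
V(y) = -4 (V(y) = -3 - 1 = -4)
Z(O) = -6 + O (Z(O) = (-2 + O) - 4 = -6 + O)
o = 54 (o = (-6 + 0)*(-10 + 1) = -6*(-9) = 54)
(o + V(0))**2 = (54 - 4)**2 = 50**2 = 2500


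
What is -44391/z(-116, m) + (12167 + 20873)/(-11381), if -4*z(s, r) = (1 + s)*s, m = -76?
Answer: 395025571/37955635 ≈ 10.408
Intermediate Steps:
z(s, r) = -s*(1 + s)/4 (z(s, r) = -(1 + s)*s/4 = -s*(1 + s)/4)
-44391/z(-116, m) + (12167 + 20873)/(-11381) = -44391*1/(29*(1 - 116)) + (12167 + 20873)/(-11381) = -44391/((-1/4*(-116)*(-115))) + 33040*(-1/11381) = -44391/(-3335) - 33040/11381 = -44391*(-1/3335) - 33040/11381 = 44391/3335 - 33040/11381 = 395025571/37955635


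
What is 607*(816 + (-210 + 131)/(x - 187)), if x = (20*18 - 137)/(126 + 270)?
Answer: 36587379036/73829 ≈ 4.9557e+5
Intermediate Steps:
x = 223/396 (x = (360 - 137)/396 = 223*(1/396) = 223/396 ≈ 0.56313)
607*(816 + (-210 + 131)/(x - 187)) = 607*(816 + (-210 + 131)/(223/396 - 187)) = 607*(816 - 79/(-73829/396)) = 607*(816 - 79*(-396/73829)) = 607*(816 + 31284/73829) = 607*(60275748/73829) = 36587379036/73829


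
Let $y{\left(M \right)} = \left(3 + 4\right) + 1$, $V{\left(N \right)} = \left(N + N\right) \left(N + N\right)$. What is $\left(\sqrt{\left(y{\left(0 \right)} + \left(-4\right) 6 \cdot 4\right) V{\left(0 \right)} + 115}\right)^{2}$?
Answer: $115$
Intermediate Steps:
$V{\left(N \right)} = 4 N^{2}$ ($V{\left(N \right)} = 2 N 2 N = 4 N^{2}$)
$y{\left(M \right)} = 8$ ($y{\left(M \right)} = 7 + 1 = 8$)
$\left(\sqrt{\left(y{\left(0 \right)} + \left(-4\right) 6 \cdot 4\right) V{\left(0 \right)} + 115}\right)^{2} = \left(\sqrt{\left(8 + \left(-4\right) 6 \cdot 4\right) 4 \cdot 0^{2} + 115}\right)^{2} = \left(\sqrt{\left(8 - 96\right) 4 \cdot 0 + 115}\right)^{2} = \left(\sqrt{\left(8 - 96\right) 0 + 115}\right)^{2} = \left(\sqrt{\left(-88\right) 0 + 115}\right)^{2} = \left(\sqrt{0 + 115}\right)^{2} = \left(\sqrt{115}\right)^{2} = 115$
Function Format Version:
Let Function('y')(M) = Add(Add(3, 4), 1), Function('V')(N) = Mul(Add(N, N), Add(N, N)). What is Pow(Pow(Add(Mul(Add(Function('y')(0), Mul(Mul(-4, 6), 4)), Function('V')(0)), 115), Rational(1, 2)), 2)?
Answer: 115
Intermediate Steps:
Function('V')(N) = Mul(4, Pow(N, 2)) (Function('V')(N) = Mul(Mul(2, N), Mul(2, N)) = Mul(4, Pow(N, 2)))
Function('y')(M) = 8 (Function('y')(M) = Add(7, 1) = 8)
Pow(Pow(Add(Mul(Add(Function('y')(0), Mul(Mul(-4, 6), 4)), Function('V')(0)), 115), Rational(1, 2)), 2) = Pow(Pow(Add(Mul(Add(8, Mul(Mul(-4, 6), 4)), Mul(4, Pow(0, 2))), 115), Rational(1, 2)), 2) = Pow(Pow(Add(Mul(Add(8, Mul(-24, 4)), Mul(4, 0)), 115), Rational(1, 2)), 2) = Pow(Pow(Add(Mul(Add(8, -96), 0), 115), Rational(1, 2)), 2) = Pow(Pow(Add(Mul(-88, 0), 115), Rational(1, 2)), 2) = Pow(Pow(Add(0, 115), Rational(1, 2)), 2) = Pow(Pow(115, Rational(1, 2)), 2) = 115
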